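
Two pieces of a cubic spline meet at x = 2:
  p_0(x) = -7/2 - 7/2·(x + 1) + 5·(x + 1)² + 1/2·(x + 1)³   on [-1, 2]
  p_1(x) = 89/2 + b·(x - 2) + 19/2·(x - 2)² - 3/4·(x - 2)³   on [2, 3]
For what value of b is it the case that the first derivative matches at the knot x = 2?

40

p_0'(x) = -7/2 + 10·(x + 1) + 3/2·(x + 1)², so p_0'(2) = 40. On the right, p_1'(2) = b, so b = 40.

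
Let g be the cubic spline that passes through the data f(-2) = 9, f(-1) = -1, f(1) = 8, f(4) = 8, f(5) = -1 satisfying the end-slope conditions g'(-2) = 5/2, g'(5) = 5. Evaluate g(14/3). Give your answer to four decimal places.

-0.3866

Let M_i = g''(x_i). Step sizes h_i = 1, 2, 3, 1; slopes of the chords Δ_i = (y_(i+1) - y_i)/h_i = -10, 9/2, 0, -9.
  1·M_0 + 6·M_1 + 2·M_2 = 6(Δ_1 - Δ_0) = 87
  2·M_1 + 10·M_2 + 3·M_3 = 6(Δ_2 - Δ_1) = -27
  3·M_2 + 8·M_3 + 1·M_4 = 6(Δ_3 - Δ_2) = -54
Clamped end conditions give two more equations: 2h_0·M_0 + h_0·M_1 = 6(Δ_0 - g'(-2)) = -75 and h_3·M_3 + 2h_3·M_4 = 6(g'(5) - Δ_3) = 84.
Solving: M_0 = -3669/74, M_1 = 894/37, M_2 = -621/148, M_3 = -823/74, M_4 = 7039/148.
On [4, 5], g(x) = 8 - 3913/296·(x - 4) - 823/148·(x - 4)² + 2895/296·(x - 4)³.
With (x - 4) = 2/3: g(14/3) = -515/1332.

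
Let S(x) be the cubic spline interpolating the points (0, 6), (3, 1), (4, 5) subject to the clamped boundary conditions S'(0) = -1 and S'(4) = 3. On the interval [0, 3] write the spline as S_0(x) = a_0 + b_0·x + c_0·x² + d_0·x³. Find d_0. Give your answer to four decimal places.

0.5787

Write m_i for S''(x_i). With h_i = 3, 1 and divided differences Δ_i = -5/3, 4, the continuity of S' gives the tridiagonal system
  3·m_0 + 8·m_1 + 1·m_2 = 6(Δ_1 - Δ_0) = 34
Clamped end conditions give two more equations: 2h_0·m_0 + h_0·m_1 = 6(Δ_0 - S'(0)) = -4 and h_1·m_1 + 2h_1·m_2 = 6(S'(4) - Δ_1) = -6.
Forward elimination and back-substitution give m_0 = -47/12, m_1 = 13/2, m_2 = -25/4.
On [0, 3], with S_0(x) = a_0 + b_0·x + c_0·x² + d_0·x³: c_0 = m_0/2 = -47/24, d_0 = (m_1 - m_0)/(6h_0) = 125/216, b_0 = Δ_0 - h_0(2m_0 + m_1)/6 = -1.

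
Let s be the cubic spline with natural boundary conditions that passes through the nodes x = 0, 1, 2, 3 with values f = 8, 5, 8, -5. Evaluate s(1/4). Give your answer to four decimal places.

Let σ_i = s''(x_i). Step sizes h_i = 1, 1, 1; slopes of the chords Δ_i = (y_(i+1) - y_i)/h_i = -3, 3, -13.
  1·σ_0 + 4·σ_1 + 1·σ_2 = 6(Δ_1 - Δ_0) = 36
  1·σ_1 + 4·σ_2 + 1·σ_3 = 6(Δ_2 - Δ_1) = -96
Natural end conditions: σ_0 = σ_3 = 0.
Solving the tridiagonal system: σ_0 = 0, σ_1 = 16, σ_2 = -28, σ_3 = 0.
On [0, 1], s(x) = 8 - 17/3·x + 0·x² + 8/3·x³.
With x = 1/4: s(1/4) = 53/8.

6.6250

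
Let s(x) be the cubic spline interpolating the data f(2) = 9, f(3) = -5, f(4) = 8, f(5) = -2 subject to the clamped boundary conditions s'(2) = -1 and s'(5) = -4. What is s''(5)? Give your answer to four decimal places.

Let σ_i = s''(x_i). Step sizes h_i = 1, 1, 1; slopes of the chords Δ_i = (y_(i+1) - y_i)/h_i = -14, 13, -10.
  1·σ_0 + 4·σ_1 + 1·σ_2 = 6(Δ_1 - Δ_0) = 162
  1·σ_1 + 4·σ_2 + 1·σ_3 = 6(Δ_2 - Δ_1) = -138
Clamped end conditions give two more equations: 2h_0·σ_0 + h_0·σ_1 = 6(Δ_0 - s'(2)) = -78 and h_2·σ_2 + 2h_2·σ_3 = 6(s'(5) - Δ_2) = 36.
Hence σ_0 = -386/5, σ_1 = 382/5, σ_2 = -332/5, σ_3 = 256/5.

51.2000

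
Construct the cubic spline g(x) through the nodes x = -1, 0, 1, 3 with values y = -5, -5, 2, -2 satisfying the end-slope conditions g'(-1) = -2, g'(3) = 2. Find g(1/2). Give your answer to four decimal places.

Let σ_i = g''(x_i). Step sizes h_i = 1, 1, 2; slopes of the chords Δ_i = (y_(i+1) - y_i)/h_i = 0, 7, -2.
  1·σ_0 + 4·σ_1 + 1·σ_2 = 6(Δ_1 - Δ_0) = 42
  1·σ_1 + 6·σ_2 + 2·σ_3 = 6(Δ_2 - Δ_1) = -54
Clamped end conditions give two more equations: 2h_0·σ_0 + h_0·σ_1 = 6(Δ_0 - g'(-1)) = 12 and h_2·σ_2 + 2h_2·σ_3 = 6(g'(3) - Δ_2) = 24.
Solving the tridiagonal system: σ_0 = -16/11, σ_1 = 164/11, σ_2 = -178/11, σ_3 = 155/11.
On [0, 1], g(x) = -5 + 52/11·x + 82/11·x² - 57/11·x³.
With x = 1/2: g(1/2) = -125/88.

-1.4205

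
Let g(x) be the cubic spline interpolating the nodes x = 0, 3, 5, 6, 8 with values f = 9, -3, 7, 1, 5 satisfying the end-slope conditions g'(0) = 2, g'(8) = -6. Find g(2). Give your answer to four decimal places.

-0.5894

Write m_i for g''(x_i). With h_i = 3, 2, 1, 2 and divided differences Δ_i = -4, 5, -6, 2, the continuity of g' gives the tridiagonal system
  3·m_0 + 10·m_1 + 2·m_2 = 6(Δ_1 - Δ_0) = 54
  2·m_1 + 6·m_2 + 1·m_3 = 6(Δ_2 - Δ_1) = -66
  1·m_2 + 6·m_3 + 2·m_4 = 6(Δ_3 - Δ_2) = 48
Clamped end conditions give two more equations: 2h_0·m_0 + h_0·m_1 = 6(Δ_0 - g'(0)) = -36 and h_3·m_3 + 2h_3·m_4 = 6(g'(8) - Δ_3) = -48.
Solving the tridiagonal system: m_0 = -1870/151, m_1 = 1928/151, m_2 = -2758/151, m_3 = 2726/151, m_4 = -3175/151.
On [0, 3], g(x) = 9 + 2·x - 935/151·x² + 211/151·x³.
With x = 2: g(2) = -89/151.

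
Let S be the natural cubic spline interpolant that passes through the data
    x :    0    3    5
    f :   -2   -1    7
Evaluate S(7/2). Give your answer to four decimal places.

Write m_i for S''(x_i). With h_i = 3, 2 and divided differences Δ_i = 1/3, 4, the continuity of S' gives the tridiagonal system
  3·m_0 + 10·m_1 + 2·m_2 = 6(Δ_1 - Δ_0) = 22
Natural end conditions: m_0 = m_2 = 0.
Solving: m_0 = 0, m_1 = 11/5, m_2 = 0.
On [3, 5], S(x) = -1 + 38/15·(x - 3) + 11/10·(x - 3)² - 11/60·(x - 3)³.
With (x - 3) = 1/2: S(7/2) = 83/160.

0.5188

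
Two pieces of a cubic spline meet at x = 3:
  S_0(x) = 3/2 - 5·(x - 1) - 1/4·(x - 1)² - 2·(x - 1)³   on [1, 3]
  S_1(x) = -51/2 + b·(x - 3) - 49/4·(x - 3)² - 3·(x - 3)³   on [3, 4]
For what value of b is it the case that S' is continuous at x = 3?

-30

S_0'(x) = -5 - 1/2·(x - 1) - 6·(x - 1)², so S_0'(3) = -30. On the right, S_1'(3) = b, so b = -30.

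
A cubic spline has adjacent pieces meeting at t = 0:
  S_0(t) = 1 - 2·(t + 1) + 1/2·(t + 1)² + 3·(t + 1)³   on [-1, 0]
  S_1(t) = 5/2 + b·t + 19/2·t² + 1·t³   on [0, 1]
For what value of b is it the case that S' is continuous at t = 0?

8

S_0'(t) = -2 + 1·(t + 1) + 9·(t + 1)², so S_0'(0) = 8. On the right, S_1'(0) = b, so b = 8.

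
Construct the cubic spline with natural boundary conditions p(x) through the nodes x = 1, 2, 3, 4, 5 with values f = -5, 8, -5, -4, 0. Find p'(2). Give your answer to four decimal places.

Put σ_i = p'' at the i-th knot. Here h = (1, 1, 1, 1) and Δ = (13, -13, 1, 4), so the interior equations h_(i-1)·σ_(i-1) + 2(h_(i-1)+h_i)·σ_i + h_i·σ_(i+1) = 6(Δ_i − Δ_(i-1)) read
  1·σ_0 + 4·σ_1 + 1·σ_2 = 6(Δ_1 - Δ_0) = -156
  1·σ_1 + 4·σ_2 + 1·σ_3 = 6(Δ_2 - Δ_1) = 84
  1·σ_2 + 4·σ_3 + 1·σ_4 = 6(Δ_3 - Δ_2) = 18
Natural end conditions: σ_0 = σ_4 = 0.
Forward elimination and back-substitution give σ_0 = 0, σ_1 = -1329/28, σ_2 = 237/7, σ_3 = -111/28, σ_4 = 0.
On [2, 3], p'(x) = b_1 + 2c_1·(x - 2) + 3d_1·(x - 2)² with b_1 = Δ_1 - h_1(2σ_1 + σ_2)/6 = -79/28, c_1 = σ_1/2 = -1329/56, d_1 = (σ_2 - σ_1)/(6h_1) = 759/56. So p'(2) = -79/28.

-2.8214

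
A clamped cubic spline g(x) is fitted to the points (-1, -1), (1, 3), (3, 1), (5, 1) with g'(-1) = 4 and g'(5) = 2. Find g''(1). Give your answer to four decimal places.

-1.8667

Write M_i for g''(x_i). With h_i = 2, 2, 2 and divided differences Δ_i = 2, -1, 0, the continuity of g' gives the tridiagonal system
  2·M_0 + 8·M_1 + 2·M_2 = 6(Δ_1 - Δ_0) = -18
  2·M_1 + 8·M_2 + 2·M_3 = 6(Δ_2 - Δ_1) = 6
Clamped end conditions give two more equations: 2h_0·M_0 + h_0·M_1 = 6(Δ_0 - g'(-1)) = -12 and h_2·M_2 + 2h_2·M_3 = 6(g'(5) - Δ_2) = 12.
Hence M_0 = -31/15, M_1 = -28/15, M_2 = 8/15, M_3 = 41/15.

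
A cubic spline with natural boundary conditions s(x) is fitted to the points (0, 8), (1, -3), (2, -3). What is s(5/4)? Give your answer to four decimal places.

Put M_i = s'' at the i-th knot. Here h = (1, 1) and Δ = (-11, 0), so the interior equations h_(i-1)·M_(i-1) + 2(h_(i-1)+h_i)·M_i + h_i·M_(i+1) = 6(Δ_i − Δ_(i-1)) read
  1·M_0 + 4·M_1 + 1·M_2 = 6(Δ_1 - Δ_0) = 66
Natural end conditions: M_0 = M_2 = 0.
Hence M_0 = 0, M_1 = 33/2, M_2 = 0.
On [1, 2], s(x) = -3 - 11/2·(x - 1) + 33/4·(x - 1)² - 11/4·(x - 1)³.
With (x - 1) = 1/4: s(5/4) = -999/256.

-3.9023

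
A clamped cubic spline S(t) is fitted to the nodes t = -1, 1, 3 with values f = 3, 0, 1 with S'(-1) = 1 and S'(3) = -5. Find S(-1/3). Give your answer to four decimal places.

2.4815

Let M_i = S''(x_i). Step sizes h_i = 2, 2; slopes of the chords Δ_i = (y_(i+1) - y_i)/h_i = -3/2, 1/2.
  2·M_0 + 8·M_1 + 2·M_2 = 6(Δ_1 - Δ_0) = 12
Clamped end conditions give two more equations: 2h_0·M_0 + h_0·M_1 = 6(Δ_0 - S'(-1)) = -15 and h_1·M_1 + 2h_1·M_2 = 6(S'(3) - Δ_1) = -33.
Forward elimination and back-substitution give M_0 = -27/4, M_1 = 6, M_2 = -45/4.
On [-1, 1], S(t) = 3 + 1·(t + 1) - 27/8·(t + 1)² + 17/16·(t + 1)³.
With (t + 1) = 2/3: S(-1/3) = 67/27.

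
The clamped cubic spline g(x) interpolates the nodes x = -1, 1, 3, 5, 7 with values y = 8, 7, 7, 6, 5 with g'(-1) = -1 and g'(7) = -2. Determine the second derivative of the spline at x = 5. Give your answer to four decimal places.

0.8393

Let M_i = g''(x_i). Step sizes h_i = 2, 2, 2, 2; slopes of the chords Δ_i = (y_(i+1) - y_i)/h_i = -1/2, 0, -1/2, -1/2.
  2·M_0 + 8·M_1 + 2·M_2 = 6(Δ_1 - Δ_0) = 3
  2·M_1 + 8·M_2 + 2·M_3 = 6(Δ_2 - Δ_1) = -3
  2·M_2 + 8·M_3 + 2·M_4 = 6(Δ_3 - Δ_2) = 0
Clamped end conditions give two more equations: 2h_0·M_0 + h_0·M_1 = 6(Δ_0 - g'(-1)) = 3 and h_3·M_3 + 2h_3·M_4 = 6(g'(7) - Δ_3) = -9.
Forward elimination and back-substitution give M_0 = 61/112, M_1 = 23/56, M_2 = -11/16, M_3 = 47/56, M_4 = -299/112.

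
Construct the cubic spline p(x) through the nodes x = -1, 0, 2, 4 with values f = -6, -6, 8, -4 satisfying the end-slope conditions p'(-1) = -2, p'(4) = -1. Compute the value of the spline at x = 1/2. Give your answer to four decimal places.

Put m_i = p'' at the i-th knot. Here h = (1, 2, 2) and Δ = (0, 7, -6), so the interior equations h_(i-1)·m_(i-1) + 2(h_(i-1)+h_i)·m_i + h_i·m_(i+1) = 6(Δ_i − Δ_(i-1)) read
  1·m_0 + 6·m_1 + 2·m_2 = 6(Δ_1 - Δ_0) = 42
  2·m_1 + 8·m_2 + 2·m_3 = 6(Δ_2 - Δ_1) = -78
Clamped end conditions give two more equations: 2h_0·m_0 + h_0·m_1 = 6(Δ_0 - p'(-1)) = 12 and h_2·m_2 + 2h_2·m_3 = 6(p'(4) - Δ_2) = 30.
Hence m_0 = -8/23, m_1 = 292/23, m_2 = -389/23, m_3 = 367/23.
On [0, 2], p(x) = -6 + 96/23·x + 146/23·x² - 227/92·x³.
With x = 1/2: p(1/2) = -1939/736.

-2.6345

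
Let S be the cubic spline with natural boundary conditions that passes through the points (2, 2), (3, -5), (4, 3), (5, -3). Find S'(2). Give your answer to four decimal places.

-11.9333

Write M_i for S''(x_i). With h_i = 1, 1, 1 and divided differences Δ_i = -7, 8, -6, the continuity of S' gives the tridiagonal system
  1·M_0 + 4·M_1 + 1·M_2 = 6(Δ_1 - Δ_0) = 90
  1·M_1 + 4·M_2 + 1·M_3 = 6(Δ_2 - Δ_1) = -84
Natural end conditions: M_0 = M_3 = 0.
Hence M_0 = 0, M_1 = 148/5, M_2 = -142/5, M_3 = 0.
On [2, 3], S'(t) = b_0 + 2c_0·(t - 2) + 3d_0·(t - 2)² with b_0 = Δ_0 - h_0(2M_0 + M_1)/6 = -179/15, c_0 = M_0/2 = 0, d_0 = (M_1 - M_0)/(6h_0) = 74/15. So S'(2) = -179/15.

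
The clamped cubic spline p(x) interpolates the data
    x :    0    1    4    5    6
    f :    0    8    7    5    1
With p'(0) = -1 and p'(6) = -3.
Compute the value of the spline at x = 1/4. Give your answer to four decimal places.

0.6618

Put M_i = p'' at the i-th knot. Here h = (1, 3, 1, 1) and Δ = (8, -1/3, -2, -4), so the interior equations h_(i-1)·M_(i-1) + 2(h_(i-1)+h_i)·M_i + h_i·M_(i+1) = 6(Δ_i − Δ_(i-1)) read
  1·M_0 + 8·M_1 + 3·M_2 = 6(Δ_1 - Δ_0) = -50
  3·M_1 + 8·M_2 + 1·M_3 = 6(Δ_2 - Δ_1) = -10
  1·M_2 + 4·M_3 + 1·M_4 = 6(Δ_3 - Δ_2) = -12
Clamped end conditions give two more equations: 2h_0·M_0 + h_0·M_1 = 6(Δ_0 - p'(0)) = 54 and h_3·M_3 + 2h_3·M_4 = 6(p'(6) - Δ_3) = 6.
Hence M_0 = 3751/114, M_1 = -673/57, M_2 = 439/114, M_3 = -307/57, M_4 = 649/114.
On [0, 1], p(x) = 0 - 1·x + 3751/228·x² - 1699/228·x³.
With x = 1/4: p(1/4) = 3219/4864.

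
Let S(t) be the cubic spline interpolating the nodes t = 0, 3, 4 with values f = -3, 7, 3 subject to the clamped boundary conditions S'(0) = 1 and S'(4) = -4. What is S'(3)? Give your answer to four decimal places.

With M_i denoting the second derivative at x_i, h_i = 3, 1, and Δ_i = (y_(i+1) − y_i)/h_i = 10/3, -4:
  3·M_0 + 8·M_1 + 1·M_2 = 6(Δ_1 - Δ_0) = -44
Clamped end conditions give two more equations: 2h_0·M_0 + h_0·M_1 = 6(Δ_0 - S'(0)) = 14 and h_1·M_1 + 2h_1·M_2 = 6(S'(4) - Δ_1) = 0.
Solving: M_0 = 79/12, M_1 = -17/2, M_2 = 17/4.
On [3, 4], S'(t) = b_1 + 2c_1·(t - 3) + 3d_1·(t - 3)² with b_1 = Δ_1 - h_1(2M_1 + M_2)/6 = -15/8, c_1 = M_1/2 = -17/4, d_1 = (M_2 - M_1)/(6h_1) = 17/8. So S'(3) = -15/8.

-1.8750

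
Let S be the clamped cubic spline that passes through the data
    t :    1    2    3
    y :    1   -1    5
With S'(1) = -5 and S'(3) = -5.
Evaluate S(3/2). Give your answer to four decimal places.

Put M_i = S'' at the i-th knot. Here h = (1, 1) and Δ = (-2, 6), so the interior equations h_(i-1)·M_(i-1) + 2(h_(i-1)+h_i)·M_i + h_i·M_(i+1) = 6(Δ_i − Δ_(i-1)) read
  1·M_0 + 4·M_1 + 1·M_2 = 6(Δ_1 - Δ_0) = 48
Clamped end conditions give two more equations: 2h_0·M_0 + h_0·M_1 = 6(Δ_0 - S'(1)) = 18 and h_1·M_1 + 2h_1·M_2 = 6(S'(3) - Δ_1) = -66.
Hence M_0 = -3, M_1 = 24, M_2 = -45.
On [1, 2], S(t) = 1 - 5·(t - 1) - 3/2·(t - 1)² + 9/2·(t - 1)³.
With (t - 1) = 1/2: S(3/2) = -21/16.

-1.3125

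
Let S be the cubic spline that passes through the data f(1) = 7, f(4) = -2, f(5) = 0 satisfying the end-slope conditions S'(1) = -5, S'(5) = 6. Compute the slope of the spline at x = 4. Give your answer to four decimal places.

-0.5000

Put M_i = S'' at the i-th knot. Here h = (3, 1) and Δ = (-3, 2), so the interior equations h_(i-1)·M_(i-1) + 2(h_(i-1)+h_i)·M_i + h_i·M_(i+1) = 6(Δ_i − Δ_(i-1)) read
  3·M_0 + 8·M_1 + 1·M_2 = 6(Δ_1 - Δ_0) = 30
Clamped end conditions give two more equations: 2h_0·M_0 + h_0·M_1 = 6(Δ_0 - S'(1)) = 12 and h_1·M_1 + 2h_1·M_2 = 6(S'(5) - Δ_1) = 24.
Hence M_0 = 1, M_1 = 2, M_2 = 11.
On [4, 5], S'(x) = b_1 + 2c_1·(x - 4) + 3d_1·(x - 4)² with b_1 = Δ_1 - h_1(2M_1 + M_2)/6 = -1/2, c_1 = M_1/2 = 1, d_1 = (M_2 - M_1)/(6h_1) = 3/2. So S'(4) = -1/2.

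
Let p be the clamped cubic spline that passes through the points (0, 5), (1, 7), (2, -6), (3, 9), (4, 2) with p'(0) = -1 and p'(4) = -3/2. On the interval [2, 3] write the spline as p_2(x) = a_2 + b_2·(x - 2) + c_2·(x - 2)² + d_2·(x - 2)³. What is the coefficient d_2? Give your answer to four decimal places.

Write M_i for p''(x_i). With h_i = 1, 1, 1, 1 and divided differences Δ_i = 2, -13, 15, -7, the continuity of p' gives the tridiagonal system
  1·M_0 + 4·M_1 + 1·M_2 = 6(Δ_1 - Δ_0) = -90
  1·M_1 + 4·M_2 + 1·M_3 = 6(Δ_2 - Δ_1) = 168
  1·M_2 + 4·M_3 + 1·M_4 = 6(Δ_3 - Δ_2) = -132
Clamped end conditions give two more equations: 2h_0·M_0 + h_0·M_1 = 6(Δ_0 - p'(0)) = 18 and h_3·M_3 + 2h_3·M_4 = 6(p'(4) - Δ_3) = 33.
Solving the tridiagonal system: M_0 = 1853/56, M_1 = -1349/28, M_2 = 557/8, M_3 = -1745/28, M_4 = 2669/56.
On [2, 3], with p_2(x) = a_2 + b_2·(x - 2) + c_2·(x - 2)² + d_2·(x - 2)³: c_2 = M_2/2 = 557/16, d_2 = (M_3 - M_2)/(6h_2) = -2463/112, b_2 = Δ_2 - h_2(2M_2 + M_3)/6 = 61/28.

-21.9911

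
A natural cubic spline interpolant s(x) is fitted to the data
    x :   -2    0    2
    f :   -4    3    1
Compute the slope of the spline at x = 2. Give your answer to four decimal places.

Let m_i = s''(x_i). Step sizes h_i = 2, 2; slopes of the chords Δ_i = (y_(i+1) - y_i)/h_i = 7/2, -1.
  2·m_0 + 8·m_1 + 2·m_2 = 6(Δ_1 - Δ_0) = -27
Natural end conditions: m_0 = m_2 = 0.
Solving: m_0 = 0, m_1 = -27/8, m_2 = 0.
On [0, 2], s'(x) = b_1 + 2c_1·x + 3d_1·x² with b_1 = Δ_1 - h_1(2m_1 + m_2)/6 = 5/4, c_1 = m_1/2 = -27/16, d_1 = (m_2 - m_1)/(6h_1) = 9/32. So s'(2) = -17/8.

-2.1250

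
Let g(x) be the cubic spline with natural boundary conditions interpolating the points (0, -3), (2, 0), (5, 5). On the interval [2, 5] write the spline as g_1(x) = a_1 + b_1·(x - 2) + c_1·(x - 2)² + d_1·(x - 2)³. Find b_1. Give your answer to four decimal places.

1.5667

Put M_i = g'' at the i-th knot. Here h = (2, 3) and Δ = (3/2, 5/3), so the interior equations h_(i-1)·M_(i-1) + 2(h_(i-1)+h_i)·M_i + h_i·M_(i+1) = 6(Δ_i − Δ_(i-1)) read
  2·M_0 + 10·M_1 + 3·M_2 = 6(Δ_1 - Δ_0) = 1
Natural end conditions: M_0 = M_2 = 0.
Hence M_0 = 0, M_1 = 1/10, M_2 = 0.
On [2, 5], with g_1(x) = a_1 + b_1·(x - 2) + c_1·(x - 2)² + d_1·(x - 2)³: c_1 = M_1/2 = 1/20, d_1 = (M_2 - M_1)/(6h_1) = -1/180, b_1 = Δ_1 - h_1(2M_1 + M_2)/6 = 47/30.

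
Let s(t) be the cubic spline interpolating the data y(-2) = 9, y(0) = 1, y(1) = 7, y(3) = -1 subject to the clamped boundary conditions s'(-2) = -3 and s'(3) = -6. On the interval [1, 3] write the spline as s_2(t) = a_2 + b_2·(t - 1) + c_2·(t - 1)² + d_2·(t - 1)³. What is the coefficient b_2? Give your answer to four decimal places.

3.9375

Put M_i = s'' at the i-th knot. Here h = (2, 1, 2) and Δ = (-4, 6, -4), so the interior equations h_(i-1)·M_(i-1) + 2(h_(i-1)+h_i)·M_i + h_i·M_(i+1) = 6(Δ_i − Δ_(i-1)) read
  2·M_0 + 6·M_1 + 1·M_2 = 6(Δ_1 - Δ_0) = 60
  1·M_1 + 6·M_2 + 2·M_3 = 6(Δ_2 - Δ_1) = -60
Clamped end conditions give two more equations: 2h_0·M_0 + h_0·M_1 = 6(Δ_0 - s'(-2)) = -6 and h_2·M_2 + 2h_2·M_3 = 6(s'(3) - Δ_2) = -12.
Solving the tridiagonal system: M_0 = -147/16, M_1 = 123/8, M_2 = -111/8, M_3 = 63/16.
On [1, 3], with s_2(t) = a_2 + b_2·(t - 1) + c_2·(t - 1)² + d_2·(t - 1)³: c_2 = M_2/2 = -111/16, d_2 = (M_3 - M_2)/(6h_2) = 95/64, b_2 = Δ_2 - h_2(2M_2 + M_3)/6 = 63/16.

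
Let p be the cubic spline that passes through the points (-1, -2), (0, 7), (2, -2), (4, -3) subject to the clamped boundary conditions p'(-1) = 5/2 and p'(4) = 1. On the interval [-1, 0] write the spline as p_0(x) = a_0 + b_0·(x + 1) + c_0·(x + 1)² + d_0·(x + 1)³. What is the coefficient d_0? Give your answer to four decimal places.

-8.6304

Let m_i = p''(x_i). Step sizes h_i = 1, 2, 2; slopes of the chords Δ_i = (y_(i+1) - y_i)/h_i = 9, -9/2, -1/2.
  1·m_0 + 6·m_1 + 2·m_2 = 6(Δ_1 - Δ_0) = -81
  2·m_1 + 8·m_2 + 2·m_3 = 6(Δ_2 - Δ_1) = 24
Clamped end conditions give two more equations: 2h_0·m_0 + h_0·m_1 = 6(Δ_0 - p'(-1)) = 39 and h_2·m_2 + 2h_2·m_3 = 6(p'(4) - Δ_2) = 9.
Hence m_0 = 696/23, m_1 = -495/23, m_2 = 411/46, m_3 = -51/23.
On [-1, 0], with p_0(x) = a_0 + b_0·(x + 1) + c_0·(x + 1)² + d_0·(x + 1)³: c_0 = m_0/2 = 348/23, d_0 = (m_1 - m_0)/(6h_0) = -397/46, b_0 = Δ_0 - h_0(2m_0 + m_1)/6 = 5/2.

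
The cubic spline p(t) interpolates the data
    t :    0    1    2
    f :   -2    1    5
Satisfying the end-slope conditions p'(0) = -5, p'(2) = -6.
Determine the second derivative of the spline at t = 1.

4

Let m_i = p''(x_i). Step sizes h_i = 1, 1; slopes of the chords Δ_i = (y_(i+1) - y_i)/h_i = 3, 4.
  1·m_0 + 4·m_1 + 1·m_2 = 6(Δ_1 - Δ_0) = 6
Clamped end conditions give two more equations: 2h_0·m_0 + h_0·m_1 = 6(Δ_0 - p'(0)) = 48 and h_1·m_1 + 2h_1·m_2 = 6(p'(2) - Δ_1) = -60.
Solving the tridiagonal system: m_0 = 22, m_1 = 4, m_2 = -32.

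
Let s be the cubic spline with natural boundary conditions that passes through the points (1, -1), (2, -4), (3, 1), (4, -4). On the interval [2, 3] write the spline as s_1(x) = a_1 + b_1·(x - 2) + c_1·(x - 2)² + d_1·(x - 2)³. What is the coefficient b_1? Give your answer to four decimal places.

With M_i denoting the second derivative at x_i, h_i = 1, 1, 1, and Δ_i = (y_(i+1) − y_i)/h_i = -3, 5, -5:
  1·M_0 + 4·M_1 + 1·M_2 = 6(Δ_1 - Δ_0) = 48
  1·M_1 + 4·M_2 + 1·M_3 = 6(Δ_2 - Δ_1) = -60
Natural end conditions: M_0 = M_3 = 0.
Forward elimination and back-substitution give M_0 = 0, M_1 = 84/5, M_2 = -96/5, M_3 = 0.
On [2, 3], with s_1(x) = a_1 + b_1·(x - 2) + c_1·(x - 2)² + d_1·(x - 2)³: c_1 = M_1/2 = 42/5, d_1 = (M_2 - M_1)/(6h_1) = -6, b_1 = Δ_1 - h_1(2M_1 + M_2)/6 = 13/5.

2.6000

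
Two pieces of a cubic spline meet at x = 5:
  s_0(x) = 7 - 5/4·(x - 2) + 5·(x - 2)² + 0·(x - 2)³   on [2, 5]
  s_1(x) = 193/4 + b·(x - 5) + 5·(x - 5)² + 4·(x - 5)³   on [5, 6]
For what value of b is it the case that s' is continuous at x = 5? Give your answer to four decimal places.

28.7500

s_0'(x) = -5/4 + 10·(x - 2) + 0·(x - 2)², so s_0'(5) = 115/4. On the right, s_1'(5) = b, so b = 115/4.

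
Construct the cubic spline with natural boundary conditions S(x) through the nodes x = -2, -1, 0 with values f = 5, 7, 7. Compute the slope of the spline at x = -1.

Let m_i = S''(x_i). Step sizes h_i = 1, 1; slopes of the chords Δ_i = (y_(i+1) - y_i)/h_i = 2, 0.
  1·m_0 + 4·m_1 + 1·m_2 = 6(Δ_1 - Δ_0) = -12
Natural end conditions: m_0 = m_2 = 0.
Hence m_0 = 0, m_1 = -3, m_2 = 0.
On [-1, 0], S'(x) = b_1 + 2c_1·(x + 1) + 3d_1·(x + 1)² with b_1 = Δ_1 - h_1(2m_1 + m_2)/6 = 1, c_1 = m_1/2 = -3/2, d_1 = (m_2 - m_1)/(6h_1) = 1/2. So S'(-1) = 1.

1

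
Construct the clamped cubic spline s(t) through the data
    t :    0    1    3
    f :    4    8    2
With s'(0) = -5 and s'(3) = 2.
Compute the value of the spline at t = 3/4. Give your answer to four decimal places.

Put M_i = s'' at the i-th knot. Here h = (1, 2) and Δ = (4, -3), so the interior equations h_(i-1)·M_(i-1) + 2(h_(i-1)+h_i)·M_i + h_i·M_(i+1) = 6(Δ_i − Δ_(i-1)) read
  1·M_0 + 6·M_1 + 2·M_2 = 6(Δ_1 - Δ_0) = -42
Clamped end conditions give two more equations: 2h_0·M_0 + h_0·M_1 = 6(Δ_0 - s'(0)) = 54 and h_1·M_1 + 2h_1·M_2 = 6(s'(3) - Δ_1) = 30.
Solving: M_0 = 109/3, M_1 = -56/3, M_2 = 101/6.
On [0, 1], s(t) = 4 - 5·t + 109/6·t² - 55/6·t³.
With t = 3/4: s(3/4) = 845/128.

6.6016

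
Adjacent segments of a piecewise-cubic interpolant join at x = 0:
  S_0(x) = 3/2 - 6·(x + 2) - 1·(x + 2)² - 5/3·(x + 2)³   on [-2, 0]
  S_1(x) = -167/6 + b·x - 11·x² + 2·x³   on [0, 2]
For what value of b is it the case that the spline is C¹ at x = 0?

-30

S_0'(x) = -6 - 2·(x + 2) - 5·(x + 2)², so S_0'(0) = -30. On the right, S_1'(0) = b, so b = -30.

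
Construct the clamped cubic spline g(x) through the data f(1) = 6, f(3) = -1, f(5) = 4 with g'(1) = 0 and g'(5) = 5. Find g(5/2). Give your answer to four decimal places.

Put σ_i = g'' at the i-th knot. Here h = (2, 2) and Δ = (-7/2, 5/2), so the interior equations h_(i-1)·σ_(i-1) + 2(h_(i-1)+h_i)·σ_i + h_i·σ_(i+1) = 6(Δ_i − Δ_(i-1)) read
  2·σ_0 + 8·σ_1 + 2·σ_2 = 6(Δ_1 - Δ_0) = 36
Clamped end conditions give two more equations: 2h_0·σ_0 + h_0·σ_1 = 6(Δ_0 - g'(1)) = -21 and h_1·σ_1 + 2h_1·σ_2 = 6(g'(5) - Δ_1) = 15.
Solving the tridiagonal system: σ_0 = -17/2, σ_1 = 13/2, σ_2 = 1/2.
On [1, 3], g(x) = 6 + 0·(x - 1) - 17/4·(x - 1)² + 5/4·(x - 1)³.
With (x - 1) = 3/2: g(5/2) = 21/32.

0.6563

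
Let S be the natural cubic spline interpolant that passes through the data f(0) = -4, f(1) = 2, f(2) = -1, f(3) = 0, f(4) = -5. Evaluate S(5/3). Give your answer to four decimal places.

With M_i denoting the second derivative at x_i, h_i = 1, 1, 1, 1, and Δ_i = (y_(i+1) − y_i)/h_i = 6, -3, 1, -5:
  1·M_0 + 4·M_1 + 1·M_2 = 6(Δ_1 - Δ_0) = -54
  1·M_1 + 4·M_2 + 1·M_3 = 6(Δ_2 - Δ_1) = 24
  1·M_2 + 4·M_3 + 1·M_4 = 6(Δ_3 - Δ_2) = -36
Natural end conditions: M_0 = M_4 = 0.
Forward elimination and back-substitution give M_0 = 0, M_1 = -471/28, M_2 = 93/7, M_3 = -345/28, M_4 = 0.
On [1, 2], S(x) = 2 + 11/28·(x - 1) - 471/56·(x - 1)² + 281/56·(x - 1)³.
With (x - 1) = 2/3: S(5/3) = 2/189.

0.0106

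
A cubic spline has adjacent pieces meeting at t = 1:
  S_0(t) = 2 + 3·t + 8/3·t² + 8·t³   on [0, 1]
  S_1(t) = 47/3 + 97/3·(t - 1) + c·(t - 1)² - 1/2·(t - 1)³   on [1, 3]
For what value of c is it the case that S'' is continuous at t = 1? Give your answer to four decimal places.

S_0''(t) = 16/3 + 48·t, so S_0''(1) = 160/3. On the right, S_1''(1) = 2c, so c = 80/3.

26.6667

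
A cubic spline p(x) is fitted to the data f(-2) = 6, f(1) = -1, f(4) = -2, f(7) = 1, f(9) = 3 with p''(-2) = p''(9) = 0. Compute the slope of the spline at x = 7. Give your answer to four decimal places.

With σ_i denoting the second derivative at x_i, h_i = 3, 3, 3, 2, and Δ_i = (y_(i+1) − y_i)/h_i = -7/3, -1/3, 1, 1:
  3·σ_0 + 12·σ_1 + 3·σ_2 = 6(Δ_1 - Δ_0) = 12
  3·σ_1 + 12·σ_2 + 3·σ_3 = 6(Δ_2 - Δ_1) = 8
  3·σ_2 + 10·σ_3 + 2·σ_4 = 6(Δ_3 - Δ_2) = 0
Natural end conditions: σ_0 = σ_4 = 0.
Solving: σ_0 = 0, σ_1 = 182/207, σ_2 = 100/207, σ_3 = -10/69, σ_4 = 0.
On [7, 9], p'(x) = b_3 + 2c_3·(x - 7) + 3d_3·(x - 7)² with b_3 = Δ_3 - h_3(2σ_3 + σ_4)/6 = 227/207, c_3 = σ_3/2 = -5/69, d_3 = (σ_4 - σ_3)/(6h_3) = 5/414. So p'(7) = 227/207.

1.0966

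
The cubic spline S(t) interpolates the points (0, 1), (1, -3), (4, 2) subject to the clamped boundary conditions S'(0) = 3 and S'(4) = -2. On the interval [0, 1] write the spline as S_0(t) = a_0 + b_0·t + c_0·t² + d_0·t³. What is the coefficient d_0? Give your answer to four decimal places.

Write M_i for S''(x_i). With h_i = 1, 3 and divided differences Δ_i = -4, 5/3, the continuity of S' gives the tridiagonal system
  1·M_0 + 8·M_1 + 3·M_2 = 6(Δ_1 - Δ_0) = 34
Clamped end conditions give two more equations: 2h_0·M_0 + h_0·M_1 = 6(Δ_0 - S'(0)) = -42 and h_1·M_1 + 2h_1·M_2 = 6(S'(4) - Δ_1) = -22.
Hence M_0 = -53/2, M_1 = 11, M_2 = -55/6.
On [0, 1], with S_0(t) = a_0 + b_0·t + c_0·t² + d_0·t³: c_0 = M_0/2 = -53/4, d_0 = (M_1 - M_0)/(6h_0) = 25/4, b_0 = Δ_0 - h_0(2M_0 + M_1)/6 = 3.

6.2500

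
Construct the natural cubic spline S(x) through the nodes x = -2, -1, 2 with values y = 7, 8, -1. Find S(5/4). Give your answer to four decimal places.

2.3047

With m_i denoting the second derivative at x_i, h_i = 1, 3, and Δ_i = (y_(i+1) − y_i)/h_i = 1, -3:
  1·m_0 + 8·m_1 + 3·m_2 = 6(Δ_1 - Δ_0) = -24
Natural end conditions: m_0 = m_2 = 0.
Solving the tridiagonal system: m_0 = 0, m_1 = -3, m_2 = 0.
On [-1, 2], S(x) = 8 + 0·(x + 1) - 3/2·(x + 1)² + 1/6·(x + 1)³.
With (x + 1) = 9/4: S(5/4) = 295/128.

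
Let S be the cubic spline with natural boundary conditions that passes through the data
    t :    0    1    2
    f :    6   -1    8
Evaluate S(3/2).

2

With m_i denoting the second derivative at x_i, h_i = 1, 1, and Δ_i = (y_(i+1) − y_i)/h_i = -7, 9:
  1·m_0 + 4·m_1 + 1·m_2 = 6(Δ_1 - Δ_0) = 96
Natural end conditions: m_0 = m_2 = 0.
Forward elimination and back-substitution give m_0 = 0, m_1 = 24, m_2 = 0.
On [1, 2], S(t) = -1 + 1·(t - 1) + 12·(t - 1)² - 4·(t - 1)³.
With (t - 1) = 1/2: S(3/2) = 2.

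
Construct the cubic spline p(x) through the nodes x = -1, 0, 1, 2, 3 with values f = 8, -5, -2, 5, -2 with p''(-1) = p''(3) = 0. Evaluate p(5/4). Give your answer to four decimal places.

With M_i denoting the second derivative at x_i, h_i = 1, 1, 1, 1, and Δ_i = (y_(i+1) − y_i)/h_i = -13, 3, 7, -7:
  1·M_0 + 4·M_1 + 1·M_2 = 6(Δ_1 - Δ_0) = 96
  1·M_1 + 4·M_2 + 1·M_3 = 6(Δ_2 - Δ_1) = 24
  1·M_2 + 4·M_3 + 1·M_4 = 6(Δ_3 - Δ_2) = -84
Natural end conditions: M_0 = M_4 = 0.
Forward elimination and back-substitution give M_0 = 0, M_1 = 45/2, M_2 = 6, M_3 = -45/2, M_4 = 0.
On [1, 2], p(x) = -2 + 35/4·(x - 1) + 3·(x - 1)² - 19/4·(x - 1)³.
With (x - 1) = 1/4: p(5/4) = 77/256.

0.3008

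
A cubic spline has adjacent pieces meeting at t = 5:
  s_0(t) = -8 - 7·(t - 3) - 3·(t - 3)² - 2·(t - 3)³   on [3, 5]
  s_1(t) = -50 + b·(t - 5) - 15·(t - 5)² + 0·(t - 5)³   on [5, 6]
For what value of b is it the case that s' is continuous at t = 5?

s_0'(t) = -7 - 6·(t - 3) - 6·(t - 3)², so s_0'(5) = -43. On the right, s_1'(5) = b, so b = -43.

-43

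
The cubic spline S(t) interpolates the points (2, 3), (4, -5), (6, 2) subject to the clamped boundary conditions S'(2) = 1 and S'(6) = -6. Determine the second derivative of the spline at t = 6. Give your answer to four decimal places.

With m_i denoting the second derivative at x_i, h_i = 2, 2, and Δ_i = (y_(i+1) − y_i)/h_i = -4, 7/2:
  2·m_0 + 8·m_1 + 2·m_2 = 6(Δ_1 - Δ_0) = 45
Clamped end conditions give two more equations: 2h_0·m_0 + h_0·m_1 = 6(Δ_0 - S'(2)) = -30 and h_1·m_1 + 2h_1·m_2 = 6(S'(6) - Δ_1) = -57.
Forward elimination and back-substitution give m_0 = -119/8, m_1 = 59/4, m_2 = -173/8.

-21.6250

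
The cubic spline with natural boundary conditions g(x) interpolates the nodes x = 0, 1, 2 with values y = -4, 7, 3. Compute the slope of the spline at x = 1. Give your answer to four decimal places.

3.5000

Put m_i = g'' at the i-th knot. Here h = (1, 1) and Δ = (11, -4), so the interior equations h_(i-1)·m_(i-1) + 2(h_(i-1)+h_i)·m_i + h_i·m_(i+1) = 6(Δ_i − Δ_(i-1)) read
  1·m_0 + 4·m_1 + 1·m_2 = 6(Δ_1 - Δ_0) = -90
Natural end conditions: m_0 = m_2 = 0.
Solving: m_0 = 0, m_1 = -45/2, m_2 = 0.
On [1, 2], g'(x) = b_1 + 2c_1·(x - 1) + 3d_1·(x - 1)² with b_1 = Δ_1 - h_1(2m_1 + m_2)/6 = 7/2, c_1 = m_1/2 = -45/4, d_1 = (m_2 - m_1)/(6h_1) = 15/4. So g'(1) = 7/2.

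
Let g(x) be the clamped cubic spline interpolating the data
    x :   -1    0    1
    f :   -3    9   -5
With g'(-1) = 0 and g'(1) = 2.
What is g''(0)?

-80

Let m_i = g''(x_i). Step sizes h_i = 1, 1; slopes of the chords Δ_i = (y_(i+1) - y_i)/h_i = 12, -14.
  1·m_0 + 4·m_1 + 1·m_2 = 6(Δ_1 - Δ_0) = -156
Clamped end conditions give two more equations: 2h_0·m_0 + h_0·m_1 = 6(Δ_0 - g'(-1)) = 72 and h_1·m_1 + 2h_1·m_2 = 6(g'(1) - Δ_1) = 96.
Forward elimination and back-substitution give m_0 = 76, m_1 = -80, m_2 = 88.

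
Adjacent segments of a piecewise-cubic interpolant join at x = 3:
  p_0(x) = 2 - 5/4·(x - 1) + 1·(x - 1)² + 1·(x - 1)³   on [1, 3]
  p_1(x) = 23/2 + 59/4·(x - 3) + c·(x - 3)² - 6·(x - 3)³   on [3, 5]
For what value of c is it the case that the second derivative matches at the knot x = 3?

p_0''(x) = 2 + 6·(x - 1), so p_0''(3) = 14. On the right, p_1''(3) = 2c, so c = 7.

7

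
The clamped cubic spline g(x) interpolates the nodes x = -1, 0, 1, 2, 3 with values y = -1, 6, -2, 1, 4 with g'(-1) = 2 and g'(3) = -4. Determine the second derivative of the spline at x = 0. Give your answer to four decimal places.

Write m_i for g''(x_i). With h_i = 1, 1, 1, 1 and divided differences Δ_i = 7, -8, 3, 3, the continuity of g' gives the tridiagonal system
  1·m_0 + 4·m_1 + 1·m_2 = 6(Δ_1 - Δ_0) = -90
  1·m_1 + 4·m_2 + 1·m_3 = 6(Δ_2 - Δ_1) = 66
  1·m_2 + 4·m_3 + 1·m_4 = 6(Δ_3 - Δ_2) = 0
Clamped end conditions give two more equations: 2h_0·m_0 + h_0·m_1 = 6(Δ_0 - g'(-1)) = 30 and h_3·m_3 + 2h_3·m_4 = 6(g'(3) - Δ_3) = -42.
Forward elimination and back-substitution give m_0 = 135/4, m_1 = -75/2, m_2 = 105/4, m_3 = -3/2, m_4 = -81/4.

-37.5000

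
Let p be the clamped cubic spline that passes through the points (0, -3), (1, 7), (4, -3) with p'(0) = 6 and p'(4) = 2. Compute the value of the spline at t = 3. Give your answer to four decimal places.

0.3704

Put σ_i = p'' at the i-th knot. Here h = (1, 3) and Δ = (10, -10/3), so the interior equations h_(i-1)·σ_(i-1) + 2(h_(i-1)+h_i)·σ_i + h_i·σ_(i+1) = 6(Δ_i − Δ_(i-1)) read
  1·σ_0 + 8·σ_1 + 3·σ_2 = 6(Δ_1 - Δ_0) = -80
Clamped end conditions give two more equations: 2h_0·σ_0 + h_0·σ_1 = 6(Δ_0 - p'(0)) = 24 and h_1·σ_1 + 2h_1·σ_2 = 6(p'(4) - Δ_1) = 32.
Hence σ_0 = 21, σ_1 = -18, σ_2 = 43/3.
On [1, 4], p(t) = 7 + 15/2·(t - 1) - 9·(t - 1)² + 97/54·(t - 1)³.
With (t - 1) = 2: p(3) = 10/27.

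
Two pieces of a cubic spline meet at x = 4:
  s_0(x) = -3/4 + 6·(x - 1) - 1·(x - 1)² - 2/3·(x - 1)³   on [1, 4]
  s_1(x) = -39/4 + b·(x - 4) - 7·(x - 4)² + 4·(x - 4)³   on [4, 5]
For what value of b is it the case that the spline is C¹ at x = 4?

s_0'(x) = 6 - 2·(x - 1) - 2·(x - 1)², so s_0'(4) = -18. On the right, s_1'(4) = b, so b = -18.

-18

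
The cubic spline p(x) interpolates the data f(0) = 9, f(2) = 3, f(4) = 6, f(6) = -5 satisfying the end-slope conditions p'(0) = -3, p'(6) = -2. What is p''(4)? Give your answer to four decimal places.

-9.3667

Write M_i for p''(x_i). With h_i = 2, 2, 2 and divided differences Δ_i = -3, 3/2, -11/2, the continuity of p' gives the tridiagonal system
  2·M_0 + 8·M_1 + 2·M_2 = 6(Δ_1 - Δ_0) = 27
  2·M_1 + 8·M_2 + 2·M_3 = 6(Δ_2 - Δ_1) = -42
Clamped end conditions give two more equations: 2h_0·M_0 + h_0·M_1 = 6(Δ_0 - p'(0)) = 0 and h_2·M_2 + 2h_2·M_3 = 6(p'(6) - Δ_2) = 21.
Solving the tridiagonal system: M_0 = -49/15, M_1 = 98/15, M_2 = -281/30, M_3 = 149/15.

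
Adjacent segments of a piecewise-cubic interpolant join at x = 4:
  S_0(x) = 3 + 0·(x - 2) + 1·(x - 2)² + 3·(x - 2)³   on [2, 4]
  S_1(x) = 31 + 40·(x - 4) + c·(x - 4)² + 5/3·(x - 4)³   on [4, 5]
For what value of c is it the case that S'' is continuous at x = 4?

S_0''(x) = 2 + 18·(x - 2), so S_0''(4) = 38. On the right, S_1''(4) = 2c, so c = 19.

19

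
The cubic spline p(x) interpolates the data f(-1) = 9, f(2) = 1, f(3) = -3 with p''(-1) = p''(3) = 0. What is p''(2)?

With M_i denoting the second derivative at x_i, h_i = 3, 1, and Δ_i = (y_(i+1) − y_i)/h_i = -8/3, -4:
  3·M_0 + 8·M_1 + 1·M_2 = 6(Δ_1 - Δ_0) = -8
Natural end conditions: M_0 = M_2 = 0.
Solving: M_0 = 0, M_1 = -1, M_2 = 0.

-1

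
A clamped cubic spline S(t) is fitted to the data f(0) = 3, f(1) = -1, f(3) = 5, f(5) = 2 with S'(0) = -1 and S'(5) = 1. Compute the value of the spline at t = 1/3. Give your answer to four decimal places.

1.9936

Write M_i for S''(x_i). With h_i = 1, 2, 2 and divided differences Δ_i = -4, 3, -3/2, the continuity of S' gives the tridiagonal system
  1·M_0 + 6·M_1 + 2·M_2 = 6(Δ_1 - Δ_0) = 42
  2·M_1 + 8·M_2 + 2·M_3 = 6(Δ_2 - Δ_1) = -27
Clamped end conditions give two more equations: 2h_0·M_0 + h_0·M_1 = 6(Δ_0 - S'(0)) = -18 and h_2·M_2 + 2h_2·M_3 = 6(S'(5) - Δ_2) = 15.
Forward elimination and back-substitution give M_0 = -349/23, M_1 = 284/23, M_2 = -389/46, M_3 = 367/46.
On [0, 1], S(t) = 3 - 1·t - 349/46·t² + 211/46·t³.
With t = 1/3: S(1/3) = 1238/621.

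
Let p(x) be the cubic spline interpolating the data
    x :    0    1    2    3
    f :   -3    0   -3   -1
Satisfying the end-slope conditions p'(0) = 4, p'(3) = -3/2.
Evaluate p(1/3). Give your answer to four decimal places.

Put m_i = p'' at the i-th knot. Here h = (1, 1, 1) and Δ = (3, -3, 2), so the interior equations h_(i-1)·m_(i-1) + 2(h_(i-1)+h_i)·m_i + h_i·m_(i+1) = 6(Δ_i − Δ_(i-1)) read
  1·m_0 + 4·m_1 + 1·m_2 = 6(Δ_1 - Δ_0) = -36
  1·m_1 + 4·m_2 + 1·m_3 = 6(Δ_2 - Δ_1) = 30
Clamped end conditions give two more equations: 2h_0·m_0 + h_0·m_1 = 6(Δ_0 - p'(0)) = -6 and h_2·m_2 + 2h_2·m_3 = 6(p'(3) - Δ_2) = -21.
Solving: m_0 = 59/15, m_1 = -208/15, m_2 = 233/15, m_3 = -274/15.
On [0, 1], p(x) = -3 + 4·x + 59/30·x² - 89/30·x³.
With x = 1/3: p(1/3) = -631/405.

-1.5580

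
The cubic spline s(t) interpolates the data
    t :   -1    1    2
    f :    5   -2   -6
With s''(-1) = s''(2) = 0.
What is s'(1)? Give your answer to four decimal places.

Write M_i for s''(x_i). With h_i = 2, 1 and divided differences Δ_i = -7/2, -4, the continuity of s' gives the tridiagonal system
  2·M_0 + 6·M_1 + 1·M_2 = 6(Δ_1 - Δ_0) = -3
Natural end conditions: M_0 = M_2 = 0.
Solving the tridiagonal system: M_0 = 0, M_1 = -1/2, M_2 = 0.
On [1, 2], s'(t) = b_1 + 2c_1·(t - 1) + 3d_1·(t - 1)² with b_1 = Δ_1 - h_1(2M_1 + M_2)/6 = -23/6, c_1 = M_1/2 = -1/4, d_1 = (M_2 - M_1)/(6h_1) = 1/12. So s'(1) = -23/6.

-3.8333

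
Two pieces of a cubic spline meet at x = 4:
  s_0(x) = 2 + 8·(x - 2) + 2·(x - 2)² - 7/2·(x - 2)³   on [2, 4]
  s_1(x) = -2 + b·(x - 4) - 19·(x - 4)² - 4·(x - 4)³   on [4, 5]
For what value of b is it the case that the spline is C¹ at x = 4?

s_0'(x) = 8 + 4·(x - 2) - 21/2·(x - 2)², so s_0'(4) = -26. On the right, s_1'(4) = b, so b = -26.

-26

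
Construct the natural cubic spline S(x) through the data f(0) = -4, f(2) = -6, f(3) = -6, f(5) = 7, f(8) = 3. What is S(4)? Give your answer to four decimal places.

Put σ_i = S'' at the i-th knot. Here h = (2, 1, 2, 3) and Δ = (-1, 0, 13/2, -4/3), so the interior equations h_(i-1)·σ_(i-1) + 2(h_(i-1)+h_i)·σ_i + h_i·σ_(i+1) = 6(Δ_i − Δ_(i-1)) read
  2·σ_0 + 6·σ_1 + 1·σ_2 = 6(Δ_1 - Δ_0) = 6
  1·σ_1 + 6·σ_2 + 2·σ_3 = 6(Δ_2 - Δ_1) = 39
  2·σ_2 + 10·σ_3 + 3·σ_4 = 6(Δ_3 - Δ_2) = -47
Natural end conditions: σ_0 = σ_4 = 0.
Solving: σ_0 = 0, σ_1 = -74/163, σ_2 = 1422/163, σ_3 = -2101/326, σ_4 = 0.
On [3, 5], S(x) = -6 + 1385/489·(x - 3) + 711/163·(x - 3)² - 4945/3912·(x - 3)³.
With (x - 3) = 1: S(4) = -91/1304.

-0.0698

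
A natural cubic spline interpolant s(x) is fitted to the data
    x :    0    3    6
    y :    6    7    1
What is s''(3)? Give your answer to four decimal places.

Put σ_i = s'' at the i-th knot. Here h = (3, 3) and Δ = (1/3, -2), so the interior equations h_(i-1)·σ_(i-1) + 2(h_(i-1)+h_i)·σ_i + h_i·σ_(i+1) = 6(Δ_i − Δ_(i-1)) read
  3·σ_0 + 12·σ_1 + 3·σ_2 = 6(Δ_1 - Δ_0) = -14
Natural end conditions: σ_0 = σ_2 = 0.
Solving the tridiagonal system: σ_0 = 0, σ_1 = -7/6, σ_2 = 0.

-1.1667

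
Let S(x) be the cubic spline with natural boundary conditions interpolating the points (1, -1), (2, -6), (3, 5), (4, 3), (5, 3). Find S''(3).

-30

Write m_i for S''(x_i). With h_i = 1, 1, 1, 1 and divided differences Δ_i = -5, 11, -2, 0, the continuity of S' gives the tridiagonal system
  1·m_0 + 4·m_1 + 1·m_2 = 6(Δ_1 - Δ_0) = 96
  1·m_1 + 4·m_2 + 1·m_3 = 6(Δ_2 - Δ_1) = -78
  1·m_2 + 4·m_3 + 1·m_4 = 6(Δ_3 - Δ_2) = 12
Natural end conditions: m_0 = m_4 = 0.
Solving the tridiagonal system: m_0 = 0, m_1 = 63/2, m_2 = -30, m_3 = 21/2, m_4 = 0.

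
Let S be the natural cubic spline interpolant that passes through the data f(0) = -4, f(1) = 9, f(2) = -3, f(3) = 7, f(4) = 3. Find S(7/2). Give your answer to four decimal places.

7.1629

Write M_i for S''(x_i). With h_i = 1, 1, 1, 1 and divided differences Δ_i = 13, -12, 10, -4, the continuity of S' gives the tridiagonal system
  1·M_0 + 4·M_1 + 1·M_2 = 6(Δ_1 - Δ_0) = -150
  1·M_1 + 4·M_2 + 1·M_3 = 6(Δ_2 - Δ_1) = 132
  1·M_2 + 4·M_3 + 1·M_4 = 6(Δ_3 - Δ_2) = -84
Natural end conditions: M_0 = M_4 = 0.
Hence M_0 = 0, M_1 = -1431/28, M_2 = 381/7, M_3 = -969/28, M_4 = 0.
On [3, 4], S(x) = 7 + 211/28·(x - 3) - 969/56·(x - 3)² + 323/56·(x - 3)³.
With (x - 3) = 1/2: S(7/2) = 3209/448.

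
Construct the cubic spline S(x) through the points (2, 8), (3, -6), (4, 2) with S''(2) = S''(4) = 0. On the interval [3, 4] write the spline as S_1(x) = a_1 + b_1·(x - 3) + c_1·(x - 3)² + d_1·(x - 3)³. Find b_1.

-3

Let σ_i = S''(x_i). Step sizes h_i = 1, 1; slopes of the chords Δ_i = (y_(i+1) - y_i)/h_i = -14, 8.
  1·σ_0 + 4·σ_1 + 1·σ_2 = 6(Δ_1 - Δ_0) = 132
Natural end conditions: σ_0 = σ_2 = 0.
Hence σ_0 = 0, σ_1 = 33, σ_2 = 0.
On [3, 4], with S_1(x) = a_1 + b_1·(x - 3) + c_1·(x - 3)² + d_1·(x - 3)³: c_1 = σ_1/2 = 33/2, d_1 = (σ_2 - σ_1)/(6h_1) = -11/2, b_1 = Δ_1 - h_1(2σ_1 + σ_2)/6 = -3.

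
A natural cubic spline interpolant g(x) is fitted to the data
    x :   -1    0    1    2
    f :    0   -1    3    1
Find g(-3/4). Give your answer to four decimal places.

Put M_i = g'' at the i-th knot. Here h = (1, 1, 1) and Δ = (-1, 4, -2), so the interior equations h_(i-1)·M_(i-1) + 2(h_(i-1)+h_i)·M_i + h_i·M_(i+1) = 6(Δ_i − Δ_(i-1)) read
  1·M_0 + 4·M_1 + 1·M_2 = 6(Δ_1 - Δ_0) = 30
  1·M_1 + 4·M_2 + 1·M_3 = 6(Δ_2 - Δ_1) = -36
Natural end conditions: M_0 = M_3 = 0.
Hence M_0 = 0, M_1 = 52/5, M_2 = -58/5, M_3 = 0.
On [-1, 0], g(x) = 0 - 41/15·(x + 1) + 0·(x + 1)² + 26/15·(x + 1)³.
With (x + 1) = 1/4: g(-3/4) = -21/32.

-0.6563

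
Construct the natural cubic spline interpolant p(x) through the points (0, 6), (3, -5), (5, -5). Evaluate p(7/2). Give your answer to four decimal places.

With σ_i denoting the second derivative at x_i, h_i = 3, 2, and Δ_i = (y_(i+1) − y_i)/h_i = -11/3, 0:
  3·σ_0 + 10·σ_1 + 2·σ_2 = 6(Δ_1 - Δ_0) = 22
Natural end conditions: σ_0 = σ_2 = 0.
Forward elimination and back-substitution give σ_0 = 0, σ_1 = 11/5, σ_2 = 0.
On [3, 5], p(x) = -5 - 22/15·(x - 3) + 11/10·(x - 3)² - 11/60·(x - 3)³.
With (x - 3) = 1/2: p(7/2) = -877/160.

-5.4813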